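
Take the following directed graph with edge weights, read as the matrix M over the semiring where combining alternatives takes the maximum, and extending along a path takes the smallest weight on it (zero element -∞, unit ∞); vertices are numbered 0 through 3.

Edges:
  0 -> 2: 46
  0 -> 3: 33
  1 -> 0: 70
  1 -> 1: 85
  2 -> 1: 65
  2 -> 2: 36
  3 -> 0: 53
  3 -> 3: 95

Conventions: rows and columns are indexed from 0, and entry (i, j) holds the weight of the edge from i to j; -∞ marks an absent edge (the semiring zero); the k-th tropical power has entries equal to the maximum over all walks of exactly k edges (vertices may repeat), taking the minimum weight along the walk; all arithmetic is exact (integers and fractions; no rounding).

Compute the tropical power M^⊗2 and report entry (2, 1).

M^⊗2:
  [33, 46, 36, 33]
  [70, 85, 46, 33]
  [65, 65, 36, -∞]
  [53, -∞, 46, 95]
Key observation: the optimum is the walk 2->1->1, with weight 65 min 85 = 65.
Optimal value attained by: walk 2->1->1.
Answer: (M^⊗2)[2][1] = 65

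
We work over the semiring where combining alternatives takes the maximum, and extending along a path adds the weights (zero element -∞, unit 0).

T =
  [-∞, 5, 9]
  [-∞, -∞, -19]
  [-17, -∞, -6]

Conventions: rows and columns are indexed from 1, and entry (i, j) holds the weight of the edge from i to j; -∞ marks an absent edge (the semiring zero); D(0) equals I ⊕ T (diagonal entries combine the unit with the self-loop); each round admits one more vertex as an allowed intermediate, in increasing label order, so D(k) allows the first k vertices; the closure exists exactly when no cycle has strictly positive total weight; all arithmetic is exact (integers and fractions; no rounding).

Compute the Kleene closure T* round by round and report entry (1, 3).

D(0):
  [0, 5, 9]
  [-∞, 0, -19]
  [-17, -∞, 0]
D(1):
  [0, 5, 9]
  [-∞, 0, -19]
  [-17, -12, 0]
D(2):
  [0, 5, 9]
  [-∞, 0, -19]
  [-17, -12, 0]
D(3):
  [0, 5, 9]
  [-36, 0, -19]
  [-17, -12, 0]
Answer: T*[1][3] = 9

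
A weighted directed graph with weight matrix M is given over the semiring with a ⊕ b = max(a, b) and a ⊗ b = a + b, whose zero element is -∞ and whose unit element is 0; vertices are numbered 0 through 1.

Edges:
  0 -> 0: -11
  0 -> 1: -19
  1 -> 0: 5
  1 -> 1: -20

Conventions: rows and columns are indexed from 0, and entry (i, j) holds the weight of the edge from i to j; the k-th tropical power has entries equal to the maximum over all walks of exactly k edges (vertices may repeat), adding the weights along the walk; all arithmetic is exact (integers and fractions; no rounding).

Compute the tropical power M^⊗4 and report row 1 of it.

M^⊗2:
  [-14, -30]
  [-6, -14]
M^⊗3:
  [-25, -33]
  [-9, -25]
M^⊗4:
  [-28, -44]
  [-20, -28]
Answer: row 1 of M^⊗4 = [-20, -28]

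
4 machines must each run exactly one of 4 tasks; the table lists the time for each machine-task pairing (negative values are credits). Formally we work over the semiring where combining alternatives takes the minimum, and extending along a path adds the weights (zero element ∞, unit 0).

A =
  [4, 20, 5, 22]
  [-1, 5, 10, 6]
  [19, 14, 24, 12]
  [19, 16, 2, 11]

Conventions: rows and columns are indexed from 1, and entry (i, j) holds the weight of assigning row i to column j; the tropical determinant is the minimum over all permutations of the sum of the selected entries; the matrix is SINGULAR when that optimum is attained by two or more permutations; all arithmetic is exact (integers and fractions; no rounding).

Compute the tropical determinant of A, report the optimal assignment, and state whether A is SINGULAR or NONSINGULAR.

σ = (1, 2, 3, 4): 4 + 5 + 24 + 11 = 44
σ = (1, 2, 4, 3): 4 + 5 + 12 + 2 = 23
σ = (1, 3, 2, 4): 4 + 10 + 14 + 11 = 39
σ = (1, 3, 4, 2): 4 + 10 + 12 + 16 = 42
σ = (1, 4, 2, 3): 4 + 6 + 14 + 2 = 26
σ = (1, 4, 3, 2): 4 + 6 + 24 + 16 = 50
σ = (2, 1, 3, 4): 20 + (-1) + 24 + 11 = 54
σ = (2, 1, 4, 3): 20 + (-1) + 12 + 2 = 33
σ = (2, 3, 1, 4): 20 + 10 + 19 + 11 = 60
σ = (2, 3, 4, 1): 20 + 10 + 12 + 19 = 61
σ = (2, 4, 1, 3): 20 + 6 + 19 + 2 = 47
σ = (2, 4, 3, 1): 20 + 6 + 24 + 19 = 69
σ = (3, 1, 2, 4): 5 + (-1) + 14 + 11 = 29
σ = (3, 1, 4, 2): 5 + (-1) + 12 + 16 = 32
σ = (3, 2, 1, 4): 5 + 5 + 19 + 11 = 40
σ = (3, 2, 4, 1): 5 + 5 + 12 + 19 = 41
σ = (3, 4, 1, 2): 5 + 6 + 19 + 16 = 46
σ = (3, 4, 2, 1): 5 + 6 + 14 + 19 = 44
σ = (4, 1, 2, 3): 22 + (-1) + 14 + 2 = 37
σ = (4, 1, 3, 2): 22 + (-1) + 24 + 16 = 61
σ = (4, 2, 1, 3): 22 + 5 + 19 + 2 = 48
σ = (4, 2, 3, 1): 22 + 5 + 24 + 19 = 70
σ = (4, 3, 1, 2): 22 + 10 + 19 + 16 = 67
σ = (4, 3, 2, 1): 22 + 10 + 14 + 19 = 65
Optimal value attained by: σ = (1, 2, 4, 3).
Answer: det⊕(A) = 23; verdict: NONSINGULAR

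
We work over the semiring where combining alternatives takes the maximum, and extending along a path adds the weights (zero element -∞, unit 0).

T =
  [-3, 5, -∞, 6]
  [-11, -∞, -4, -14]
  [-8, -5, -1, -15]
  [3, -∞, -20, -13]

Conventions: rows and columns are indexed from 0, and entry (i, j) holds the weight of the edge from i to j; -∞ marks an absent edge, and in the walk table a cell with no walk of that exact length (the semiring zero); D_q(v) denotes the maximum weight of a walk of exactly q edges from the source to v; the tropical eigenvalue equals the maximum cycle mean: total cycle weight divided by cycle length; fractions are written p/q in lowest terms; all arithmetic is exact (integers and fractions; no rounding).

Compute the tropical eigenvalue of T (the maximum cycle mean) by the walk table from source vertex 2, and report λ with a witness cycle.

q=0: [-∞, -∞, 0, -∞]
q=1: [-8, -5, -1, -15]
q=2: [-9, -3, -2, -2]
q=3: [1, -4, -3, -3]
q=4: [0, 6, -4, 7]
Optimal cycle mean attained by: cycle 0->3->0, total 6 + 3, length 2.
Answer: λ = 9/2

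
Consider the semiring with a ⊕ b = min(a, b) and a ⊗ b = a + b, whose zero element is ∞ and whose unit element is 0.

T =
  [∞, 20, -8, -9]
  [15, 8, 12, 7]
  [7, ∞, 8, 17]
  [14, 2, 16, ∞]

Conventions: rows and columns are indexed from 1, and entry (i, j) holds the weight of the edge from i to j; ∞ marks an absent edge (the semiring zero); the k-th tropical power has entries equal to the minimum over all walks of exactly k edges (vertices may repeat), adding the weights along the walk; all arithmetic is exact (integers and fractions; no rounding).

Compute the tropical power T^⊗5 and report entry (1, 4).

T^⊗2:
  [-1, -7, 0, 9]
  [19, 9, 7, 6]
  [15, 19, -1, -2]
  [17, 10, 6, 5]
T^⊗3:
  [7, 1, -9, -10]
  [14, 8, 11, 10]
  [6, 0, 7, 6]
  [13, 7, 9, 8]
T^⊗4:
  [-2, -8, -1, -2]
  [18, 12, 6, 5]
  [14, 8, -2, -3]
  [16, 10, 5, 4]
T^⊗5:
  [6, 0, -10, -11]
  [13, 7, 10, 9]
  [5, -1, 6, 5]
  [12, 6, 8, 7]
Key observation: the optimum is the walk 1->3->1->3->1->4, with weight (-8) + 7 + (-8) + 7 + (-9) = -11.
Optimal value attained by: walk 1->3->1->3->1->4.
Answer: (T^⊗5)[1][4] = -11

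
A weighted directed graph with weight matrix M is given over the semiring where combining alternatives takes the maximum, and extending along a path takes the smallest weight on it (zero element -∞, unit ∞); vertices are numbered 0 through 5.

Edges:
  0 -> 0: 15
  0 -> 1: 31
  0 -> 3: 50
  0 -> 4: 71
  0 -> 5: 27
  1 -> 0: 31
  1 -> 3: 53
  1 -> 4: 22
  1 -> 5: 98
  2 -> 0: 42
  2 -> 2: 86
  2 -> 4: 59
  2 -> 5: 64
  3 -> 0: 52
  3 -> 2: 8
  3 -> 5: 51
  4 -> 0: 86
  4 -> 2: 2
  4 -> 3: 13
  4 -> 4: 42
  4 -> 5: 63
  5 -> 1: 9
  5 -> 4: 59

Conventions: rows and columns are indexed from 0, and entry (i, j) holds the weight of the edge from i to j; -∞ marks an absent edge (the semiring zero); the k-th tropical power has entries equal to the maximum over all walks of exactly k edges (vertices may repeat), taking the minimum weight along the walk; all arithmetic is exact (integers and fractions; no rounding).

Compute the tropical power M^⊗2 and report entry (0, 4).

M^⊗2:
  [71, 15, 8, 31, 42, 63]
  [52, 31, 8, 31, 59, 51]
  [59, 31, 86, 42, 59, 64]
  [15, 31, 8, 50, 52, 27]
  [42, 31, 8, 50, 71, 42]
  [59, -∞, 2, 13, 42, 59]
Key observation: the optimum is the walk 0->4->4, with weight 71 min 42 = 42.
Optimal value attained by: walk 0->4->4.
Answer: (M^⊗2)[0][4] = 42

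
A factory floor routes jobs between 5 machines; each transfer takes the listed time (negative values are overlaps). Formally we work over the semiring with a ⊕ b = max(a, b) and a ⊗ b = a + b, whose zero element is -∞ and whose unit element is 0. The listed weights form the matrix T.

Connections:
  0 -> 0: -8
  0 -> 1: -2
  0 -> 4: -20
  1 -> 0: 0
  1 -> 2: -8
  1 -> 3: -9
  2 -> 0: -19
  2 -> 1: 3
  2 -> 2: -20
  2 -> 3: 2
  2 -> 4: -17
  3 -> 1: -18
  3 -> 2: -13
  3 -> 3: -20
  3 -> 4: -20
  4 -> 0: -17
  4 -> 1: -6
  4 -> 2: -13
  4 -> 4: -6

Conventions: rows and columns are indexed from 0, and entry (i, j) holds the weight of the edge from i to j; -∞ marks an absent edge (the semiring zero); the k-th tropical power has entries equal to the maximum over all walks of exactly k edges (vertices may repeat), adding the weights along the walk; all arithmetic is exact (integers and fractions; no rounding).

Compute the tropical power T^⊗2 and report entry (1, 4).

T^⊗2:
  [-2, -10, -10, -11, -26]
  [-8, -2, -22, -6, -20]
  [3, -16, -5, -6, -18]
  [-18, -10, -26, -11, -26]
  [-6, -10, -14, -11, -12]
Key observation: the optimum is the walk 1->0->4, with weight 0 + (-20) = -20.
Optimal value attained by: walk 1->0->4.
Answer: (T^⊗2)[1][4] = -20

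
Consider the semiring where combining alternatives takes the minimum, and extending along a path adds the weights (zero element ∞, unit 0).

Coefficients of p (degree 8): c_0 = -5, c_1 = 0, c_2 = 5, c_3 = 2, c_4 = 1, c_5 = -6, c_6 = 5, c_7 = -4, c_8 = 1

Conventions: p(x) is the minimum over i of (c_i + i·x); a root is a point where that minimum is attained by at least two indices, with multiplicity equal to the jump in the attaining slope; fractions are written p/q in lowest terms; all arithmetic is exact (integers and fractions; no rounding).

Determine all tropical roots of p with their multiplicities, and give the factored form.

hull edge (i=0, c=-5) to (i=5, c=-6): slope -1/5, span 5
hull edge (i=5, c=-6) to (i=7, c=-4): slope 1, span 2
hull edge (i=7, c=-4) to (i=8, c=1): slope 5, span 1
Factored form: p(x) = 1 ⊗ (x ⊕ (-5)) ⊗ (x ⊕ (-1)) ⊗ (x ⊕ (-1)) ⊗ (x ⊕ 1/5) ⊗ (x ⊕ 1/5) ⊗ (x ⊕ 1/5) ⊗ (x ⊕ 1/5) ⊗ (x ⊕ 1/5)
Answer: roots = -5 (mult 1), -1 (mult 2), 1/5 (mult 5)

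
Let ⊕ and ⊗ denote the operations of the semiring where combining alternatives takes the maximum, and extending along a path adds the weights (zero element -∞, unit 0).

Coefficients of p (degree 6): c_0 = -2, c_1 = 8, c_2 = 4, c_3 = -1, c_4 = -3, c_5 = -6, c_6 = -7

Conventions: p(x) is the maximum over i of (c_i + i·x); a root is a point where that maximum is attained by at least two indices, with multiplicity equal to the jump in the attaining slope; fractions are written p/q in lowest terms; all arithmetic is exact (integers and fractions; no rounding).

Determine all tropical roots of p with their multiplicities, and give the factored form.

hull edge (i=0, c=-2) to (i=1, c=8): slope 10, span 1
hull edge (i=1, c=8) to (i=6, c=-7): slope -3, span 5
Factored form: p(x) = -7 ⊗ (x ⊕ (-10)) ⊗ (x ⊕ 3) ⊗ (x ⊕ 3) ⊗ (x ⊕ 3) ⊗ (x ⊕ 3) ⊗ (x ⊕ 3)
Answer: roots = -10 (mult 1), 3 (mult 5)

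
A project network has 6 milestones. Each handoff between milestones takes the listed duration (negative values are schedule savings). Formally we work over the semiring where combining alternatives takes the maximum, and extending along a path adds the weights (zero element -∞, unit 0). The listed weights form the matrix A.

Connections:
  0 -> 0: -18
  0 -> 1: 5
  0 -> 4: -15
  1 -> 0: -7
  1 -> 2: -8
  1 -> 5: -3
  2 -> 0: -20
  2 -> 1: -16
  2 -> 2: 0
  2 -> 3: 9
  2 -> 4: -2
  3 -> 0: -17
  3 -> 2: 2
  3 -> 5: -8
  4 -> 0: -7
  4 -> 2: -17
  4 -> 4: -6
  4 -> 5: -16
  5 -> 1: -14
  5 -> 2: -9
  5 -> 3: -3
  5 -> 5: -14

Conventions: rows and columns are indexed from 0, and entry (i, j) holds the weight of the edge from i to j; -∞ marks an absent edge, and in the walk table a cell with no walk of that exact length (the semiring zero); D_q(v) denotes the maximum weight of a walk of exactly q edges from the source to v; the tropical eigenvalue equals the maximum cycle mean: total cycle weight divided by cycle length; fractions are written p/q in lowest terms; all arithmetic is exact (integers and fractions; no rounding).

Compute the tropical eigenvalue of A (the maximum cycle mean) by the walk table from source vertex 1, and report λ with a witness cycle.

q=0: [-∞, 0, -∞, -∞, -∞, -∞]
q=1: [-7, -∞, -8, -∞, -∞, -3]
q=2: [-25, -2, -8, 1, -10, -17]
q=3: [-9, -20, 3, 1, -10, -5]
q=4: [-16, -4, 3, 12, 1, -7]
q=5: [-5, -11, 14, 12, 1, 4]
q=6: [-5, 0, 14, 23, 12, 4]
Optimal cycle mean attained by: cycle 2->3->2, total 9 + 2, length 2.
Answer: λ = 11/2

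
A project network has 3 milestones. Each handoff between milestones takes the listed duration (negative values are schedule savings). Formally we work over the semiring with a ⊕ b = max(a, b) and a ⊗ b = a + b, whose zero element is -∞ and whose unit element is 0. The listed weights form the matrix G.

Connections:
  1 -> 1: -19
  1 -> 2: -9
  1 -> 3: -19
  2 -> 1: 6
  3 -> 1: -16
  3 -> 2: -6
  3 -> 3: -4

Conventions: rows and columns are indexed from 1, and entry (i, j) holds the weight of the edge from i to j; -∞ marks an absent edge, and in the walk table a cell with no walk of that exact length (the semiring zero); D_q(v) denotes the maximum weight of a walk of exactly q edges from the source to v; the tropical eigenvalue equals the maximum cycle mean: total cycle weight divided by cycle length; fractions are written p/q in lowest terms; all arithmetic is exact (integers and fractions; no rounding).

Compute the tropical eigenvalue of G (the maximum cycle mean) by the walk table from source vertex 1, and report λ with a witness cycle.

q=0: [0, -∞, -∞]
q=1: [-19, -9, -19]
q=2: [-3, -25, -23]
q=3: [-19, -12, -22]
Optimal cycle mean attained by: cycle 1->2->1, total (-9) + 6, length 2.
Answer: λ = -3/2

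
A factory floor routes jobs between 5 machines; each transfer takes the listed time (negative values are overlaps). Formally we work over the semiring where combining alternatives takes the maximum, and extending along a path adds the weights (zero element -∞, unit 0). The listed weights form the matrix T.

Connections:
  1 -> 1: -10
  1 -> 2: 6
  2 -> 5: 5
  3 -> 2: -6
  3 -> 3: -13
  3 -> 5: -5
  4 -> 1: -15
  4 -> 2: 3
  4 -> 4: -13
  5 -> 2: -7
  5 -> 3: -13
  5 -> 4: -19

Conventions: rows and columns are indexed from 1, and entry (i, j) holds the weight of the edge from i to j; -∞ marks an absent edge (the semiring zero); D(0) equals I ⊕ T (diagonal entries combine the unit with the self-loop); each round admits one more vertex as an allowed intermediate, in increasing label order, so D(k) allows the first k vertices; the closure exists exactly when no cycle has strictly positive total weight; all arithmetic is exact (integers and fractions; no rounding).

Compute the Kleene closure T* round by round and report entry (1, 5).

D(0):
  [0, 6, -∞, -∞, -∞]
  [-∞, 0, -∞, -∞, 5]
  [-∞, -6, 0, -∞, -5]
  [-15, 3, -∞, 0, -∞]
  [-∞, -7, -13, -19, 0]
D(1):
  [0, 6, -∞, -∞, -∞]
  [-∞, 0, -∞, -∞, 5]
  [-∞, -6, 0, -∞, -5]
  [-15, 3, -∞, 0, -∞]
  [-∞, -7, -13, -19, 0]
D(2):
  [0, 6, -∞, -∞, 11]
  [-∞, 0, -∞, -∞, 5]
  [-∞, -6, 0, -∞, -1]
  [-15, 3, -∞, 0, 8]
  [-∞, -7, -13, -19, 0]
D(3):
  [0, 6, -∞, -∞, 11]
  [-∞, 0, -∞, -∞, 5]
  [-∞, -6, 0, -∞, -1]
  [-15, 3, -∞, 0, 8]
  [-∞, -7, -13, -19, 0]
D(4):
  [0, 6, -∞, -∞, 11]
  [-∞, 0, -∞, -∞, 5]
  [-∞, -6, 0, -∞, -1]
  [-15, 3, -∞, 0, 8]
  [-34, -7, -13, -19, 0]
D(5):
  [0, 6, -2, -8, 11]
  [-29, 0, -8, -14, 5]
  [-35, -6, 0, -20, -1]
  [-15, 3, -5, 0, 8]
  [-34, -7, -13, -19, 0]
Answer: T*[1][5] = 11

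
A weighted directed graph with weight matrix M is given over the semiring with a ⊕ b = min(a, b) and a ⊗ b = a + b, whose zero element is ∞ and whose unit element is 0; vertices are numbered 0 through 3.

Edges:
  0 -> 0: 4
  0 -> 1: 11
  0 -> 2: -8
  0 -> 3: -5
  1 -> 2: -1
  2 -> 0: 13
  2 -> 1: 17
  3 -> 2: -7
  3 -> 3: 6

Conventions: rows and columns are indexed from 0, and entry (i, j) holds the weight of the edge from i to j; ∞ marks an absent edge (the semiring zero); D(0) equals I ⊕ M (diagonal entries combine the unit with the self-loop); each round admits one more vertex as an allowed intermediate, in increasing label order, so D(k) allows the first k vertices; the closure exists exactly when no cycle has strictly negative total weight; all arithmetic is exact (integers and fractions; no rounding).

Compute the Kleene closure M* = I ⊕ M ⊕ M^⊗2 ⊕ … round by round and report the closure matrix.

D(0):
  [0, 11, -8, -5]
  [∞, 0, -1, ∞]
  [13, 17, 0, ∞]
  [∞, ∞, -7, 0]
D(1):
  [0, 11, -8, -5]
  [∞, 0, -1, ∞]
  [13, 17, 0, 8]
  [∞, ∞, -7, 0]
D(2):
  [0, 11, -8, -5]
  [∞, 0, -1, ∞]
  [13, 17, 0, 8]
  [∞, ∞, -7, 0]
D(3):
  [0, 9, -8, -5]
  [12, 0, -1, 7]
  [13, 17, 0, 8]
  [6, 10, -7, 0]
D(4):
  [0, 5, -12, -5]
  [12, 0, -1, 7]
  [13, 17, 0, 8]
  [6, 10, -7, 0]
Answer: M* = [[0, 5, -12, -5], [12, 0, -1, 7], [13, 17, 0, 8], [6, 10, -7, 0]]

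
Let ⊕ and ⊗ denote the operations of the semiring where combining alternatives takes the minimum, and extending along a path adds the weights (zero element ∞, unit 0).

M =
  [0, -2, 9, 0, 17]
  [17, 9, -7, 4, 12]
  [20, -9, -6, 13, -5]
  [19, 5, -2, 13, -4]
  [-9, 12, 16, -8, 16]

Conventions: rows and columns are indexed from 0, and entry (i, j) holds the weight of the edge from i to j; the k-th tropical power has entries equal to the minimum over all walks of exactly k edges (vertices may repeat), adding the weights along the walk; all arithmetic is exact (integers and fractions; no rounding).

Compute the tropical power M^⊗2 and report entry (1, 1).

M^⊗2:
  [0, -2, -9, 0, -4]
  [3, -16, -13, 4, -12]
  [-14, -15, -16, -13, -11]
  [-13, -11, -8, -12, -7]
  [-9, -11, -10, -9, -12]
Key observation: the optimum is the walk 1->2->1, with weight (-7) + (-9) = -16.
Optimal value attained by: walk 1->2->1.
Answer: (M^⊗2)[1][1] = -16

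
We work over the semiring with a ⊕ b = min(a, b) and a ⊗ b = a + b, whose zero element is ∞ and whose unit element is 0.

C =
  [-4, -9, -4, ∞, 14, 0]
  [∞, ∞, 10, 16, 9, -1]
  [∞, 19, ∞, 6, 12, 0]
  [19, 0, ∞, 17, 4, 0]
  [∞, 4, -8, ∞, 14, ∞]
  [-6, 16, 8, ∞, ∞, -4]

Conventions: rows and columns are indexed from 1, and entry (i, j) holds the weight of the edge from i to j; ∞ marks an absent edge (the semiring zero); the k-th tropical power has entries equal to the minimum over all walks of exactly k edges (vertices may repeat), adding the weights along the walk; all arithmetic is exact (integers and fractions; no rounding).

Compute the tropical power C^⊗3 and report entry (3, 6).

C^⊗2:
  [-8, -13, -8, 2, 0, -10]
  [-7, 13, 1, 16, 20, -5]
  [-6, 6, 4, 23, 10, -4]
  [-6, 8, -4, 16, 9, -4]
  [∞, 11, 6, -2, 4, -8]
  [-10, -15, -10, 14, 8, -8]
C^⊗3:
  [-16, -17, -12, -2, -4, -14]
  [-11, -16, -11, 7, 7, -9]
  [-10, -15, -10, 10, 8, -8]
  [-10, -15, -10, 2, 8, -8]
  [-14, -2, -4, 12, 2, -12]
  [-14, -19, -14, -4, -6, -16]
Key observation: the optimum is the walk 3->6->6->6, with weight 0 + (-4) + (-4) = -8.
Optimal value attained by: walk 3->6->6->6.
Answer: (C^⊗3)[3][6] = -8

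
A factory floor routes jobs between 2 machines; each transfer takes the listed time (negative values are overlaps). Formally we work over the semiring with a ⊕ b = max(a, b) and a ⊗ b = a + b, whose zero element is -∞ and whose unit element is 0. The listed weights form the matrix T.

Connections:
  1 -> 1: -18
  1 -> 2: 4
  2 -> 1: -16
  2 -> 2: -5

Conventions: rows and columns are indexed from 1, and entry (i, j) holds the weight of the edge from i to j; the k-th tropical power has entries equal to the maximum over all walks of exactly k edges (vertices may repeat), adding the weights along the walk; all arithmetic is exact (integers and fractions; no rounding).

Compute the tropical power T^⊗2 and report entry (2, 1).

T^⊗2:
  [-12, -1]
  [-21, -10]
Key observation: the optimum is the walk 2->2->1, with weight (-5) + (-16) = -21.
Optimal value attained by: walk 2->2->1.
Answer: (T^⊗2)[2][1] = -21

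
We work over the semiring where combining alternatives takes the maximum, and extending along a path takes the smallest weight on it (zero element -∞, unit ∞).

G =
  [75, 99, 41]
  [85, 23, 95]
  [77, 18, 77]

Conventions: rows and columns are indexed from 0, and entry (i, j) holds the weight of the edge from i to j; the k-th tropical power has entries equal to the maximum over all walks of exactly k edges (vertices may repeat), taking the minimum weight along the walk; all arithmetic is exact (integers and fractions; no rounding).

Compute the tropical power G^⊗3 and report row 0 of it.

G^⊗2:
  [85, 75, 95]
  [77, 85, 77]
  [77, 77, 77]
G^⊗3:
  [77, 85, 77]
  [85, 77, 85]
  [77, 77, 77]
Answer: row 0 of G^⊗3 = [77, 85, 77]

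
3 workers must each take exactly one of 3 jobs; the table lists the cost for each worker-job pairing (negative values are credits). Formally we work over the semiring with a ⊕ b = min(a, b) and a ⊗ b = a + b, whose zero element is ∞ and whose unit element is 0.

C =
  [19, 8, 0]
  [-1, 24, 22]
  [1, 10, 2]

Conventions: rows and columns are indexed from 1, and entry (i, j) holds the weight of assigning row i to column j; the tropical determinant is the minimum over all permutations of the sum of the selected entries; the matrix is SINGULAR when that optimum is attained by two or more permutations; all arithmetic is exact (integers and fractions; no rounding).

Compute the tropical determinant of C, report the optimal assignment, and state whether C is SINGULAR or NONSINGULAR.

σ = (1, 2, 3): 19 + 24 + 2 = 45
σ = (1, 3, 2): 19 + 22 + 10 = 51
σ = (2, 1, 3): 8 + (-1) + 2 = 9
σ = (2, 3, 1): 8 + 22 + 1 = 31
σ = (3, 1, 2): 0 + (-1) + 10 = 9
σ = (3, 2, 1): 0 + 24 + 1 = 25
Optimal value attained by: σ = (2, 1, 3).
Answer: det⊕(C) = 9; verdict: SINGULAR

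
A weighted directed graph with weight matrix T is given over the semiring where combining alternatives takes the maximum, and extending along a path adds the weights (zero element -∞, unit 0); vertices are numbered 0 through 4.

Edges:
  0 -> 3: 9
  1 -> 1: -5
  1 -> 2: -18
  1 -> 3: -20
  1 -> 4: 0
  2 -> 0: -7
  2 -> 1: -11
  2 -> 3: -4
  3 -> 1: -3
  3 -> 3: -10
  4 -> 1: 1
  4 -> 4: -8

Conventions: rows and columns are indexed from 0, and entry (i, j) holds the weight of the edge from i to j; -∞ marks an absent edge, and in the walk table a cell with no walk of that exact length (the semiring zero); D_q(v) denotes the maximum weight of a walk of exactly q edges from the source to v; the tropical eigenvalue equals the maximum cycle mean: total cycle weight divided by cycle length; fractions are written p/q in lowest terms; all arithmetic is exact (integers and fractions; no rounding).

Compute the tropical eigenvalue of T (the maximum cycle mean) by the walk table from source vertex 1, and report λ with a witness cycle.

q=0: [-∞, 0, -∞, -∞, -∞]
q=1: [-∞, -5, -18, -20, 0]
q=2: [-25, 1, -23, -22, -5]
q=3: [-30, -4, -17, -16, 1]
q=4: [-24, 2, -22, -21, -4]
q=5: [-29, -3, -16, -15, 2]
Optimal cycle mean attained by: cycle 1->4->1, total 0 + 1, length 2.
Answer: λ = 1/2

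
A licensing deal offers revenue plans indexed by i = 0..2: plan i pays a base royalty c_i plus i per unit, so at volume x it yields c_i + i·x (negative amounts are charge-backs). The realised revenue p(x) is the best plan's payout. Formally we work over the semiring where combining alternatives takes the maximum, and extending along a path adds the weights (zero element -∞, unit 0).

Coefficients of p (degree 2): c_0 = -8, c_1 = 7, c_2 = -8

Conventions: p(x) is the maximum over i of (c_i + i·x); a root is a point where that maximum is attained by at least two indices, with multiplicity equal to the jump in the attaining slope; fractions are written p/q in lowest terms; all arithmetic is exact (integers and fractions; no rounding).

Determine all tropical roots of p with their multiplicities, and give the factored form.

hull edge (i=0, c=-8) to (i=1, c=7): slope 15, span 1
hull edge (i=1, c=7) to (i=2, c=-8): slope -15, span 1
Factored form: p(x) = -8 ⊗ (x ⊕ (-15)) ⊗ (x ⊕ 15)
Answer: roots = -15 (mult 1), 15 (mult 1)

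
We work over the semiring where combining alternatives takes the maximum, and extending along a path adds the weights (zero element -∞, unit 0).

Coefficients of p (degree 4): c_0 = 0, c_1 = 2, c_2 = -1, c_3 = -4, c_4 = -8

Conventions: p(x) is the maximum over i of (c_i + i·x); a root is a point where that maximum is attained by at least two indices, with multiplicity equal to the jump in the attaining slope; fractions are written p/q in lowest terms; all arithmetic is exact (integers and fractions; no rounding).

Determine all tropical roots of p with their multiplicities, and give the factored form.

hull edge (i=0, c=0) to (i=1, c=2): slope 2, span 1
hull edge (i=1, c=2) to (i=3, c=-4): slope -3, span 2
hull edge (i=3, c=-4) to (i=4, c=-8): slope -4, span 1
Factored form: p(x) = -8 ⊗ (x ⊕ (-2)) ⊗ (x ⊕ 3) ⊗ (x ⊕ 3) ⊗ (x ⊕ 4)
Answer: roots = -2 (mult 1), 3 (mult 2), 4 (mult 1)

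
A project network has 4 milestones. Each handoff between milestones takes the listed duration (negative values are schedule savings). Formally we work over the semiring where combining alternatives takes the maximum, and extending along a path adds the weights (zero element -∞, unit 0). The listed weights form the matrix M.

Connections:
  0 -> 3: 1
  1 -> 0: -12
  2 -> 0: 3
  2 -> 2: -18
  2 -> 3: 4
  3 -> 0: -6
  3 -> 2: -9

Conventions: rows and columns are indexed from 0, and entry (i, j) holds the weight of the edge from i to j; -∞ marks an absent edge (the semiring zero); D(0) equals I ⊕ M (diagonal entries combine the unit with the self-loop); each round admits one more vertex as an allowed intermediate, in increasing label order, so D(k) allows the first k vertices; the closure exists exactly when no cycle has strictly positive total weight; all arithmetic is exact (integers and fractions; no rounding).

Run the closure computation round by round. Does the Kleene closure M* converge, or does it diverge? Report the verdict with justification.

D(0):
  [0, -∞, -∞, 1]
  [-12, 0, -∞, -∞]
  [3, -∞, 0, 4]
  [-6, -∞, -9, 0]
D(1):
  [0, -∞, -∞, 1]
  [-12, 0, -∞, -11]
  [3, -∞, 0, 4]
  [-6, -∞, -9, 0]
D(2):
  [0, -∞, -∞, 1]
  [-12, 0, -∞, -11]
  [3, -∞, 0, 4]
  [-6, -∞, -9, 0]
D(3):
  [0, -∞, -∞, 1]
  [-12, 0, -∞, -11]
  [3, -∞, 0, 4]
  [-6, -∞, -9, 0]
D(4):
  [0, -∞, -8, 1]
  [-12, 0, -20, -11]
  [3, -∞, 0, 4]
  [-6, -∞, -9, 0]
Key observation: every diagonal entry stays at the unit through all rounds, so no improving cycle exists.
Answer: CONVERGES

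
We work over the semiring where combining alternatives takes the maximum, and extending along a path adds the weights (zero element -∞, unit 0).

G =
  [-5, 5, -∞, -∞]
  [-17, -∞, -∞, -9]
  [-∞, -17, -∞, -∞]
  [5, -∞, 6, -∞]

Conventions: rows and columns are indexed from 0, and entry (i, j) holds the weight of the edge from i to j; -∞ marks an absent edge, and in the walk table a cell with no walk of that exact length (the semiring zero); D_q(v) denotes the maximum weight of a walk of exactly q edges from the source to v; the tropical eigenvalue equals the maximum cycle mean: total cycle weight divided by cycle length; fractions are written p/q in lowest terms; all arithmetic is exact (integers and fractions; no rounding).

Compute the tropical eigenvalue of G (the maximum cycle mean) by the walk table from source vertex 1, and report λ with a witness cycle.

q=0: [-∞, 0, -∞, -∞]
q=1: [-17, -∞, -∞, -9]
q=2: [-4, -12, -3, -∞]
q=3: [-9, 1, -∞, -21]
q=4: [-14, -4, -15, -8]
Optimal cycle mean attained by: cycle 0->1->3->0, total 5 + (-9) + 5, length 3.
Answer: λ = 1/3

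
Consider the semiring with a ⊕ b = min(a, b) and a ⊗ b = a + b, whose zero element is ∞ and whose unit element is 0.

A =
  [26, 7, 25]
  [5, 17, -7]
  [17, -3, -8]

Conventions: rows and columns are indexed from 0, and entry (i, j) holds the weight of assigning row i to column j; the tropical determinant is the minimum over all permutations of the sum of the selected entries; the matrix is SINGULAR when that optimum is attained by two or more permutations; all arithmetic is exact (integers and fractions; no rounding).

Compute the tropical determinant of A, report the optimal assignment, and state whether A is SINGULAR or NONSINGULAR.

σ = (0, 1, 2): 26 + 17 + (-8) = 35
σ = (0, 2, 1): 26 + (-7) + (-3) = 16
σ = (1, 0, 2): 7 + 5 + (-8) = 4
σ = (1, 2, 0): 7 + (-7) + 17 = 17
σ = (2, 0, 1): 25 + 5 + (-3) = 27
σ = (2, 1, 0): 25 + 17 + 17 = 59
Optimal value attained by: σ = (1, 0, 2).
Answer: det⊕(A) = 4; verdict: NONSINGULAR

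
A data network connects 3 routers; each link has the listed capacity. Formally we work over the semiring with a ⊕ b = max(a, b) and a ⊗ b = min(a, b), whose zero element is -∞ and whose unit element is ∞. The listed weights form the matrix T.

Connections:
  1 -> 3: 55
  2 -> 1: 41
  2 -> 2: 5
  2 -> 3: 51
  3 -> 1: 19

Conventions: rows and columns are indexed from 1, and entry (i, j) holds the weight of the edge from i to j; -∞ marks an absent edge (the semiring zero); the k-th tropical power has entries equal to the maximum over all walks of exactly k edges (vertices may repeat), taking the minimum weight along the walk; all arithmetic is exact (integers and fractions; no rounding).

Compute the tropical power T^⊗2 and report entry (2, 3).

T^⊗2:
  [19, -∞, -∞]
  [19, 5, 41]
  [-∞, -∞, 19]
Key observation: the optimum is the walk 2->1->3, with weight 41 min 55 = 41.
Optimal value attained by: walk 2->1->3.
Answer: (T^⊗2)[2][3] = 41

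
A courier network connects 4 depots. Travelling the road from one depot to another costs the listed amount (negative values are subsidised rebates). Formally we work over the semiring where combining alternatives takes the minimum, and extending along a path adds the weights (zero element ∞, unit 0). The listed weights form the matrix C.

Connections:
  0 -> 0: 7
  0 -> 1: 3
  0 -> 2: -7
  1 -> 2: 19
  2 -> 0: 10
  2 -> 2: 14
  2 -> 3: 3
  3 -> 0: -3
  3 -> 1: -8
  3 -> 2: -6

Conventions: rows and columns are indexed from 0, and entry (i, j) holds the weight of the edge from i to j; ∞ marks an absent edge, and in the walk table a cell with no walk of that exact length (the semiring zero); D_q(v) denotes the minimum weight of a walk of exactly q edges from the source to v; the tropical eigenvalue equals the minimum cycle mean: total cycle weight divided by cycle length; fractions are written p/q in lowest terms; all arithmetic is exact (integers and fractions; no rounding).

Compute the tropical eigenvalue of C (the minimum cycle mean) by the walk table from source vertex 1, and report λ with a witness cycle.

q=0: [∞, 0, ∞, ∞]
q=1: [∞, ∞, 19, ∞]
q=2: [29, ∞, 33, 22]
q=3: [19, 14, 16, 36]
q=4: [26, 22, 12, 19]
Optimal cycle mean attained by: cycle 0->2->3->0, total (-7) + 3 + (-3), length 3.
Answer: λ = -7/3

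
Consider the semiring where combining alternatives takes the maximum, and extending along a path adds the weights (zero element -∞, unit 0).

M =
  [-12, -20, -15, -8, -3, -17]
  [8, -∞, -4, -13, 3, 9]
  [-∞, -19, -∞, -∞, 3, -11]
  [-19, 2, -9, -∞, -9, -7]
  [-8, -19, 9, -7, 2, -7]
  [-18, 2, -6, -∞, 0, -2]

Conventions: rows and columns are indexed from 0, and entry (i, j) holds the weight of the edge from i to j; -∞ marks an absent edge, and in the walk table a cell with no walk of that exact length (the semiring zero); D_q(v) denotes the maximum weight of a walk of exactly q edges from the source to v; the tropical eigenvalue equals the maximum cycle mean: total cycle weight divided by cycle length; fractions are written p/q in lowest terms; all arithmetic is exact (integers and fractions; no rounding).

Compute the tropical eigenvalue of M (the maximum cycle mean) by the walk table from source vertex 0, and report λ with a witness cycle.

q=0: [0, -∞, -∞, -∞, -∞, -∞]
q=1: [-12, -20, -15, -8, -3, -17]
q=2: [-11, -6, 6, -10, -1, -10]
q=3: [2, -8, 8, -8, 9, 3]
q=4: [1, 5, 18, 2, 11, 2]
q=5: [13, 4, 20, 4, 21, 14]
q=6: [13, 16, 30, 14, 23, 14]
Optimal cycle mean attained by: cycle 2->4->2, total 3 + 9, length 2.
Answer: λ = 6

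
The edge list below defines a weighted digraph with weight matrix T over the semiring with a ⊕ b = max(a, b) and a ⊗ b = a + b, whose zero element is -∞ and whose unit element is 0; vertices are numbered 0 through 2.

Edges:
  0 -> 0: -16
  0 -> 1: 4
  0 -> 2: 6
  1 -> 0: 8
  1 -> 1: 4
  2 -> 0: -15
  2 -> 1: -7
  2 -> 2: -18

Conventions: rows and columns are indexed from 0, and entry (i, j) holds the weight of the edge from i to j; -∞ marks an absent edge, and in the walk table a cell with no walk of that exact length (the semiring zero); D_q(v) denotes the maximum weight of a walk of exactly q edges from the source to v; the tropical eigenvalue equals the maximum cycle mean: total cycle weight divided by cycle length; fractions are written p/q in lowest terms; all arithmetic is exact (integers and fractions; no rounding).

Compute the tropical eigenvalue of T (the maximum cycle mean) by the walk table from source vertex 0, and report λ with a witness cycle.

q=0: [0, -∞, -∞]
q=1: [-16, 4, 6]
q=2: [12, 8, -10]
q=3: [16, 16, 18]
Optimal cycle mean attained by: cycle 0->1->0, total 4 + 8, length 2.
Answer: λ = 6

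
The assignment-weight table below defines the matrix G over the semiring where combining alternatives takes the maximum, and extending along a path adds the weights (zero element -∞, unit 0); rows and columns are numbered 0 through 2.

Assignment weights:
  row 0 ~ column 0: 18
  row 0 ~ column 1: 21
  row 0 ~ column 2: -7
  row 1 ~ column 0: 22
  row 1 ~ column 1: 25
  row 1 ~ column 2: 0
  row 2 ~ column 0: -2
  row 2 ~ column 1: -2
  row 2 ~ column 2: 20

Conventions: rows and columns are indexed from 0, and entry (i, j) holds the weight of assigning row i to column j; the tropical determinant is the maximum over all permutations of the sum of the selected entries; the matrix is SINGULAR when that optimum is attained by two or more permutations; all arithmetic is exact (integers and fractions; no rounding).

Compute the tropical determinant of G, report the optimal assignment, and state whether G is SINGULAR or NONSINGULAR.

σ = (0, 1, 2): 18 + 25 + 20 = 63
σ = (0, 2, 1): 18 + 0 + (-2) = 16
σ = (1, 0, 2): 21 + 22 + 20 = 63
σ = (1, 2, 0): 21 + 0 + (-2) = 19
σ = (2, 0, 1): (-7) + 22 + (-2) = 13
σ = (2, 1, 0): (-7) + 25 + (-2) = 16
Optimal value attained by: σ = (0, 1, 2).
Answer: det⊕(G) = 63; verdict: SINGULAR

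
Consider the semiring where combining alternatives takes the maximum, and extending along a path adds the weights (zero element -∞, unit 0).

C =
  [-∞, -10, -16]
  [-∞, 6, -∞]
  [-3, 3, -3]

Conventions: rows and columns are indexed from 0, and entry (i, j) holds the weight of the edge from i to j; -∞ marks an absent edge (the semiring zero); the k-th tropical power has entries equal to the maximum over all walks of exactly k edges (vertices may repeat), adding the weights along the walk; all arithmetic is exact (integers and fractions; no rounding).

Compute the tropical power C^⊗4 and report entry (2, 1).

C^⊗2:
  [-19, -4, -19]
  [-∞, 12, -∞]
  [-6, 9, -6]
C^⊗3:
  [-22, 2, -22]
  [-∞, 18, -∞]
  [-9, 15, -9]
C^⊗4:
  [-25, 8, -25]
  [-∞, 24, -∞]
  [-12, 21, -12]
Key observation: the optimum is the walk 2->1->1->1->1, with weight 3 + 6 + 6 + 6 = 21.
Optimal value attained by: walk 2->1->1->1->1.
Answer: (C^⊗4)[2][1] = 21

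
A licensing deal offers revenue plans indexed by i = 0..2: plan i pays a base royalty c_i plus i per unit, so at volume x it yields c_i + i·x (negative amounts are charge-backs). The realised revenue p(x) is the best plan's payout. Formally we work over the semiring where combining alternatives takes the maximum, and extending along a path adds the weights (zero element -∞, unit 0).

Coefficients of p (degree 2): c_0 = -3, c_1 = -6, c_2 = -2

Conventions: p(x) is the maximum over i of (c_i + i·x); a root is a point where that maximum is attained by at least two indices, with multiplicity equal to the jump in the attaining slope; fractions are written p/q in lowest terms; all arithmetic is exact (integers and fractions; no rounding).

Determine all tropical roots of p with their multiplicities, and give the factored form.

hull edge (i=0, c=-3) to (i=2, c=-2): slope 1/2, span 2
Factored form: p(x) = -2 ⊗ (x ⊕ (-1/2)) ⊗ (x ⊕ (-1/2))
Answer: roots = -1/2 (mult 2)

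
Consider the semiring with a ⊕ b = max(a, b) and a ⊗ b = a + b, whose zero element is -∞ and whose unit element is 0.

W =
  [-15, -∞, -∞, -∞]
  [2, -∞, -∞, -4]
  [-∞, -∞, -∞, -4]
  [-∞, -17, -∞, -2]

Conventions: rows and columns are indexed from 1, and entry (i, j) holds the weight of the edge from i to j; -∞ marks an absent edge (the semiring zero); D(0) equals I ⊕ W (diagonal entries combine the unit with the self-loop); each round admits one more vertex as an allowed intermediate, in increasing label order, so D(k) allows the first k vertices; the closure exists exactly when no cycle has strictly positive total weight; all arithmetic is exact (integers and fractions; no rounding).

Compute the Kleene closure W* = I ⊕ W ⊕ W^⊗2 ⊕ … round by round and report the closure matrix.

D(0):
  [0, -∞, -∞, -∞]
  [2, 0, -∞, -4]
  [-∞, -∞, 0, -4]
  [-∞, -17, -∞, 0]
D(1):
  [0, -∞, -∞, -∞]
  [2, 0, -∞, -4]
  [-∞, -∞, 0, -4]
  [-∞, -17, -∞, 0]
D(2):
  [0, -∞, -∞, -∞]
  [2, 0, -∞, -4]
  [-∞, -∞, 0, -4]
  [-15, -17, -∞, 0]
D(3):
  [0, -∞, -∞, -∞]
  [2, 0, -∞, -4]
  [-∞, -∞, 0, -4]
  [-15, -17, -∞, 0]
D(4):
  [0, -∞, -∞, -∞]
  [2, 0, -∞, -4]
  [-19, -21, 0, -4]
  [-15, -17, -∞, 0]
Answer: W* = [[0, -∞, -∞, -∞], [2, 0, -∞, -4], [-19, -21, 0, -4], [-15, -17, -∞, 0]]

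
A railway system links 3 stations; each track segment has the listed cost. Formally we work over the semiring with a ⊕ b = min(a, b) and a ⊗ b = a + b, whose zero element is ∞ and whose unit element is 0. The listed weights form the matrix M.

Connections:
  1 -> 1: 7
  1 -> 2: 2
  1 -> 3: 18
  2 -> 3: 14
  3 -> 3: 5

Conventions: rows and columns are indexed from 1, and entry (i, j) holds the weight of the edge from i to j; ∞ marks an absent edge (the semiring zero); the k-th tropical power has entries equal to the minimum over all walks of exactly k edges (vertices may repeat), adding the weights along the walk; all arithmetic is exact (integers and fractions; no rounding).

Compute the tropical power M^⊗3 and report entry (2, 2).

M^⊗2:
  [14, 9, 16]
  [∞, ∞, 19]
  [∞, ∞, 10]
M^⊗3:
  [21, 16, 21]
  [∞, ∞, 24]
  [∞, ∞, 15]
Key observation: no walk of exactly 3 edges connects these vertices, so the entry is the semiring zero.
Answer: (M^⊗3)[2][2] = ∞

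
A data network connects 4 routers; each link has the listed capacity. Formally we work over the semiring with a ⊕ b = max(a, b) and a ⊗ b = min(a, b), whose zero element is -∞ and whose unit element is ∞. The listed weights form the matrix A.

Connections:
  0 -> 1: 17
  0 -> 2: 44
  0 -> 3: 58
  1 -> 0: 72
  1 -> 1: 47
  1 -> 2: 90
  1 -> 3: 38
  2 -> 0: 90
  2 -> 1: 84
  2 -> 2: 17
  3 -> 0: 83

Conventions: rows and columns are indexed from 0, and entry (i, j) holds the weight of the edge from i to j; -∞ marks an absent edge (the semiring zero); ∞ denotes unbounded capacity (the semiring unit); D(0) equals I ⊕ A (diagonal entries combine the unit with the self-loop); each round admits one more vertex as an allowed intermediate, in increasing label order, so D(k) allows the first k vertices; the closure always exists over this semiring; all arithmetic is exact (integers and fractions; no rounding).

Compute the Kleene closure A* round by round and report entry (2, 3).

D(0):
  [∞, 17, 44, 58]
  [72, ∞, 90, 38]
  [90, 84, ∞, -∞]
  [83, -∞, -∞, ∞]
D(1):
  [∞, 17, 44, 58]
  [72, ∞, 90, 58]
  [90, 84, ∞, 58]
  [83, 17, 44, ∞]
D(2):
  [∞, 17, 44, 58]
  [72, ∞, 90, 58]
  [90, 84, ∞, 58]
  [83, 17, 44, ∞]
D(3):
  [∞, 44, 44, 58]
  [90, ∞, 90, 58]
  [90, 84, ∞, 58]
  [83, 44, 44, ∞]
D(4):
  [∞, 44, 44, 58]
  [90, ∞, 90, 58]
  [90, 84, ∞, 58]
  [83, 44, 44, ∞]
Answer: A*[2][3] = 58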